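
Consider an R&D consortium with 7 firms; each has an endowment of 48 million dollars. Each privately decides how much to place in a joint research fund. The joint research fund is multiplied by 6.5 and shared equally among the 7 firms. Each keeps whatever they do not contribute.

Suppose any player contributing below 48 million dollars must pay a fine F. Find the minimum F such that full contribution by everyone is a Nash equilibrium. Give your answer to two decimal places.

Given the others contribute fully, the best deviation is to contribute 0 (any partial contribution still incurs the fine and gives up units whose private return 0.9286 is below 1).
Deviating from 48 to 0 saves 48 million dollars but forfeits the deviator's share of the drop in the joint research fund: 6.5/7 × 48 = 44.57.
So the deviation gain is 48 − 44.57 = 3.43, and the fine must be at least 3.43 million dollars to wipe it out.

3.43 million dollars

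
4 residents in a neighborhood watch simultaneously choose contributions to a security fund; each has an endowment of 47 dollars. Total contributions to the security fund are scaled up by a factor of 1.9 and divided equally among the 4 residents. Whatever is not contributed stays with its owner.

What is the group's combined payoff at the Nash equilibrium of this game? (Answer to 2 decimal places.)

Each contributed unit returns 1.9/4 = 0.4750 to its contributor — below 1 — so contributing 0 is dominant for every player. At the Nash equilibrium everyone keeps their 47, and the group total is 4 × 47 = 188.

188.00 dollars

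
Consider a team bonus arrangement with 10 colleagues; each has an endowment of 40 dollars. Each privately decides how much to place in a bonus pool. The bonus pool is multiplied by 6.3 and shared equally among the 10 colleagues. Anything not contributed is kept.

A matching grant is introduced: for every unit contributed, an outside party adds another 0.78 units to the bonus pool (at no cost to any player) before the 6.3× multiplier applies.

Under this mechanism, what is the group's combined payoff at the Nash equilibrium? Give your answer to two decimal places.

With the mechanism, a contributed unit returns 6.3 × 1.78 / 10 = 1.1214 per unit of net cost to the contributor — now above 1 — so contributing fully is weakly dominant for every player.
At the Nash equilibrium everyone contributes 40. Group total payoff = 6.3 × 1.78 × 400 = 4485.60.

4485.60 dollars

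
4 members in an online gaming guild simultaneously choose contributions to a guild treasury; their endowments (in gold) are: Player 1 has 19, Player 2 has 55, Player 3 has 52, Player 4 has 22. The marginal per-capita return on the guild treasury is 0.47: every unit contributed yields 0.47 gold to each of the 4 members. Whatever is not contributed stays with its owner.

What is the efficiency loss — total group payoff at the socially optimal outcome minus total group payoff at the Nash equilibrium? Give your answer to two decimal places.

The private return per contributed unit is 0.47 < 1 for everyone, so the Nash equilibrium is zero contribution and the group total is Σ E_j = 19 + 55 + 52 + 22 = 148.
Each contributed unit returns 1.880 to the group, so the social optimum is full contribution by everyone: group total = 1.880 × 148 = 278.24.
Efficiency loss = (1.880 − 1) × 148 = 130.24.

130.24 gold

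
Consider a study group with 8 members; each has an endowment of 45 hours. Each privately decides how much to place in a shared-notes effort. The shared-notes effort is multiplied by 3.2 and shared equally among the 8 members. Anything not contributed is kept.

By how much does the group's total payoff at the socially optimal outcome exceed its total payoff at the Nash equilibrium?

792.00 hours

Each contributed unit returns 3.2/8 = 0.4000 to its contributor — below 1 — so contributing 0 is dominant for every player. At the Nash equilibrium everyone keeps their 45, and the group total is 8 × 45 = 360.
Each contributed unit returns 3.200 to the group as a whole (0.4000 to each of 8 players), which exceeds 1, so the social optimum is full contribution: group total = 3.200 × 360 = 1152.00.
Efficiency loss = 1152.00 − 360 = 792.00.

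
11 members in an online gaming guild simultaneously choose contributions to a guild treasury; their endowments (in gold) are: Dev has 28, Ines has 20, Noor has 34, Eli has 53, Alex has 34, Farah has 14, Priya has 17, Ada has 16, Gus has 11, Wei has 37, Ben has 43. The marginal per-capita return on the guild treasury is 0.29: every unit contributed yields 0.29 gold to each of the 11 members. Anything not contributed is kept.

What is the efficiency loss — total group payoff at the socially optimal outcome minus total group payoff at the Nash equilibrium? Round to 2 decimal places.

The private return per contributed unit is 0.29 < 1 for everyone, so the Nash equilibrium is zero contribution and the group total is Σ E_j = 28 + 20 + 34 + 53 + 34 + 14 + 17 + 16 + 11 + 37 + 43 = 307.
Each contributed unit returns 3.190 to the group, so the social optimum is full contribution by everyone: group total = 3.190 × 307 = 979.33.
Efficiency loss = (3.190 − 1) × 307 = 672.33.

672.33 gold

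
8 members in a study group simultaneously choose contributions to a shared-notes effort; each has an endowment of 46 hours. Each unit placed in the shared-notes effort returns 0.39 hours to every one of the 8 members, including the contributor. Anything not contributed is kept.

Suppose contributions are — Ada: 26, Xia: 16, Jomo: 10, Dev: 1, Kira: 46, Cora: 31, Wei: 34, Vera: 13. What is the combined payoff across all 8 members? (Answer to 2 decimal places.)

Total contributed: 26 + 16 + 10 + 1 + 46 + 31 + 34 + 13 = 177; total kept: 8 × 46 − 177 = 191.
The shared-notes effort pays out 0.39 × 8 × 177 = 552.24 in aggregate.
Group total = 191 + 552.24 = 743.24.

743.24 hours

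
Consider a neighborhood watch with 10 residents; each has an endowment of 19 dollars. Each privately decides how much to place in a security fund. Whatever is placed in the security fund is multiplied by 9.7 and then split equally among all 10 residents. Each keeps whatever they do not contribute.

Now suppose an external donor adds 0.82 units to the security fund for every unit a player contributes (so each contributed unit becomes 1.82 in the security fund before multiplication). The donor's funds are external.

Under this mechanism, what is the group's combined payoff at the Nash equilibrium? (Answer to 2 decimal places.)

3354.26 dollars

The effective private return per unit is now 9.7 × 1.82 / 10 = 1.7654 > 1, so every player's dominant strategy flips to full contribution.
At the Nash equilibrium everyone contributes 19. Group total payoff = 9.7 × 1.82 × 190 = 3354.26.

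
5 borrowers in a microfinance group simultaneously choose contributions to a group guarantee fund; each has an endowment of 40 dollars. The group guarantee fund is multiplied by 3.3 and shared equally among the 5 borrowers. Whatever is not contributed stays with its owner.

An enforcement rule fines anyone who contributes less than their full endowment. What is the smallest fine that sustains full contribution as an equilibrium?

Given the others contribute fully, the best deviation is to contribute 0 (any partial contribution still incurs the fine and gives up units whose private return 0.6600 is below 1).
Deviating from 40 to 0 saves 40 dollars but forfeits the deviator's share of the drop in the group guarantee fund: 3.3/5 × 40 = 26.40.
So the deviation gain is 40 − 26.40 = 13.60, and the fine must be at least 13.60 dollars to wipe it out.

13.60 dollars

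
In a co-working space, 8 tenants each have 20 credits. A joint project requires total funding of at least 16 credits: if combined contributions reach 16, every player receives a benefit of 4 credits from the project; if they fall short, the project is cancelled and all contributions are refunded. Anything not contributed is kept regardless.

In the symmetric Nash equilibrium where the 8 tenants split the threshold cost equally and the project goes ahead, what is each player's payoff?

Equal share of the threshold: 16/8 = 2.
At this profile no one gains by cutting their contribution: any cut drops the total below 16, the project is cancelled, contributions are refunded, and the deviator ends with 20, which is less than 20 − 2 + 4 = 22. Contributing more than 2 just wastes the excess. So contributing exactly 2 is a best response.
Each player's payoff: 20 − 2 + 4 = 22.

22 credits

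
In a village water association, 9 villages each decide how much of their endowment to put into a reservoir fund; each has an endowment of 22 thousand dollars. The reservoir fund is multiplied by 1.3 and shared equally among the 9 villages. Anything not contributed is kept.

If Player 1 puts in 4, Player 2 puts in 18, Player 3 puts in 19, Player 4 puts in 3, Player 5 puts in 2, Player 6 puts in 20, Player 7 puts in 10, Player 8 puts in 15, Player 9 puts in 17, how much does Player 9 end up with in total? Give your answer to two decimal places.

20.60 thousand dollars

Total contributed: 4 + 18 + 19 + 3 + 2 + 20 + 10 + 15 + 17 = 108.
Each receives 1.3 × 108 / 9 = 15.60 from the reservoir fund.
Player 9 keeps 22 − 17 = 5, so Player 9's payoff is 5 + 15.60 = 20.60.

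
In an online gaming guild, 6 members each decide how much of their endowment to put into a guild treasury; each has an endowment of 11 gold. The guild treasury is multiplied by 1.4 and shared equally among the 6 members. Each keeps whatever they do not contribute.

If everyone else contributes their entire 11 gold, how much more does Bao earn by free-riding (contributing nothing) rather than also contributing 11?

Switching from a contribution of 11 to 0 lets Bao keep an extra 11 gold, but lowers the guild treasury by 11, which costs Bao their own share of that drop: 1.4/6 × 11 = 2.57.
Net gain = 11 − 2.57 = 8.43. The private return per contributed unit (0.2333) is below 1, so free-riding is indeed the best response regardless of what the others do.

8.43 gold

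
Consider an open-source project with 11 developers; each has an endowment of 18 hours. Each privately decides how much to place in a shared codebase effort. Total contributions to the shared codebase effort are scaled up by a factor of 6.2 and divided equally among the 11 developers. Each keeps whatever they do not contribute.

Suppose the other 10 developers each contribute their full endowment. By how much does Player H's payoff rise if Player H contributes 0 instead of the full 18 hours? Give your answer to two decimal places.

Switching from a contribution of 18 to 0 lets Player H keep an extra 18 hours, but lowers the shared codebase effort by 18, which costs Player H their own share of that drop: 6.2/11 × 18 = 10.15.
Net gain = 18 − 10.15 = 7.85. The private return per contributed unit (0.5636) is below 1, so free-riding is indeed the best response regardless of what the others do.

7.85 hours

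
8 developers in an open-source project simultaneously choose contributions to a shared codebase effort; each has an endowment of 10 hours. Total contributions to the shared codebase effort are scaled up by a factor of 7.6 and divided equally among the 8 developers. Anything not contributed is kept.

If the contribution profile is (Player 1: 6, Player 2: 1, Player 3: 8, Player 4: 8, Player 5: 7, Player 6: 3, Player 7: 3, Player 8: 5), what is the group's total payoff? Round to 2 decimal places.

Total contributed: 6 + 1 + 8 + 8 + 7 + 3 + 3 + 5 = 41; total kept: 8 × 10 − 41 = 39.
The shared codebase effort pays out 7.6 × 41 = 311.60 in aggregate.
Group total = 39 + 311.60 = 350.60.

350.60 hours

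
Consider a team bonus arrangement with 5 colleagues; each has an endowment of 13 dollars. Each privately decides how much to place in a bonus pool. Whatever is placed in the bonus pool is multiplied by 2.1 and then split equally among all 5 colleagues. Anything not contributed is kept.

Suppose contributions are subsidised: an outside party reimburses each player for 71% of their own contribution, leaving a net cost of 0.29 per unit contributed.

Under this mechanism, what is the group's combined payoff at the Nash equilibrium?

182.65 dollars

Under the mechanism each unit contributed yields (2.1/5) / 0.29 = 1.4483 back to its contributor per unit of net cost, which exceeds 1, making full contribution the dominant choice for everyone.
At the Nash equilibrium everyone contributes 13. Group total payoff = 5 × (13 × 0.71 + 2.1 × 13) = 182.65.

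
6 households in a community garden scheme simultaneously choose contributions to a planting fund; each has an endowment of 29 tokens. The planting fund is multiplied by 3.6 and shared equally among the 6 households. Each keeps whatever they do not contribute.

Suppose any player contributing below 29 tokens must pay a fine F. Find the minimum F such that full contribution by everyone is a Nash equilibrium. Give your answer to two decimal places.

11.60 tokens

Given the others contribute fully, the best deviation is to contribute 0 (any partial contribution still incurs the fine and gives up units whose private return 0.6000 is below 1).
Deviating from 29 to 0 saves 29 tokens but forfeits the deviator's share of the drop in the planting fund: 3.6/6 × 29 = 17.40.
So the deviation gain is 29 − 17.40 = 11.60, and the fine must be at least 11.60 tokens to wipe it out.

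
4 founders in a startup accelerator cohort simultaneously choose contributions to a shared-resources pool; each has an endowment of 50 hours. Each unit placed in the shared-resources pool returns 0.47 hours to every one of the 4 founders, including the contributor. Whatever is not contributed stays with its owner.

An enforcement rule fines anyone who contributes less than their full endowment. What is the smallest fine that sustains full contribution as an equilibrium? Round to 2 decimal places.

26.50 hours

Given the others contribute fully, the best deviation is to contribute 0 (any partial contribution still incurs the fine and gives up units whose private return 0.47 is below 1).
Deviating from 50 to 0 saves 50 hours but forfeits the deviator's share of the drop in the shared-resources pool: 0.47 × 50 = 23.50.
So the deviation gain is 50 − 23.50 = 26.50, and the fine must be at least 26.50 hours to wipe it out.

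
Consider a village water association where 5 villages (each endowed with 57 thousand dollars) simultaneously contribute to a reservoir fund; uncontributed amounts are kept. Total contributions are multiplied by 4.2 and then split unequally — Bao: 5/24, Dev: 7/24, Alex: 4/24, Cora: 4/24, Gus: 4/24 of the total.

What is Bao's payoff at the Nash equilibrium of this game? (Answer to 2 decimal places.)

106.88 thousand dollars

Player j's private return per contributed unit is 4.2 × (j's share). Contributing is weakly dominant for j when that share is at least 1/4.2 = 0.2381, and contributing 0 is dominant otherwise.
The only share above 0.2381 is Dev's 7/24, contributing 57; the remaining 4 contribute 0. Total contributed: 57.
Bao keeps 57 and receives 4.2 × 57 × 5/24 = 49.88 from the reservoir fund, for a payoff of 106.88.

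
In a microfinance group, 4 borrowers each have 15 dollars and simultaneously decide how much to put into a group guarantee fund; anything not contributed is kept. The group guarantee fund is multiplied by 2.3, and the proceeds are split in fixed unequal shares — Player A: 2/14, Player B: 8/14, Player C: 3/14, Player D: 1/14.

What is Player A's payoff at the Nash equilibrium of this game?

Each unit j contributes comes back to j as 2.3 × (j's share), so j prefers to contribute only if that share exceeds 1/2.3 = 0.4348; otherwise keeping the unit dominates.
Only Player B (8/14) clears that bar, contributing 15; the remaining 3 contribute 0. Total contributed: 15.
Player A keeps 15 and receives 2.3 × 15 × 2/14 = 4.93 from the group guarantee fund, for a payoff of 19.93.

19.93 dollars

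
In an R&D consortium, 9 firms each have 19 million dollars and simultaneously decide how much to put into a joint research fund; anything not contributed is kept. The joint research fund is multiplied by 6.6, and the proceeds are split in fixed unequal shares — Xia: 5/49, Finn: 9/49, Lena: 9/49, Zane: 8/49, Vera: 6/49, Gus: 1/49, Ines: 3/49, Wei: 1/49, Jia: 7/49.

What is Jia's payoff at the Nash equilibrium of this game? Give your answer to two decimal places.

Player j's private return per contributed unit is 6.6 × (j's share). Contributing is weakly dominant for j when that share is at least 1/6.6 = 0.1515, and contributing 0 is dominant otherwise.
Finn, Lena and Zane clear that bar, contributing 19 each; the remaining 6 contribute 0. Total contributed: 57.
Jia keeps 19 and receives 6.6 × 57 × 7/49 = 53.74 from the joint research fund, for a payoff of 72.74.

72.74 million dollars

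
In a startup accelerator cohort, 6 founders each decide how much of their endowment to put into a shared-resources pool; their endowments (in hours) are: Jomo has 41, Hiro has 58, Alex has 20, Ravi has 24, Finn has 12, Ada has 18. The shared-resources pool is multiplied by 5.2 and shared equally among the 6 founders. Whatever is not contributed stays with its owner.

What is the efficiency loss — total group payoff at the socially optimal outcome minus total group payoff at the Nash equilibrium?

726.60 hours

The private return per contributed unit is 5.2/6 = 0.8667 < 1 for every player regardless of endowment, so the Nash equilibrium is zero contribution and the group total is Σ E_j = 41 + 58 + 20 + 24 + 12 + 18 = 173.
Each contributed unit returns 5.200 to the group, so the social optimum is full contribution by everyone: group total = 5.200 × 173 = 899.60.
Efficiency loss = (5.200 − 1) × 173 = 726.60.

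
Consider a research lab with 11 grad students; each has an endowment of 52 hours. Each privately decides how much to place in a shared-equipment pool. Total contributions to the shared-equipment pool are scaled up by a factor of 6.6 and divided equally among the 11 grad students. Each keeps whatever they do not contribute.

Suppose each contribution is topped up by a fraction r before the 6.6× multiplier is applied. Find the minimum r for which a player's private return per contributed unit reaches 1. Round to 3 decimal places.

With matching at rate r, one contributed unit becomes (1 + r) in the shared-equipment pool and returns 6.6 × (1 + r) / 11 to the contributor.
Setting this equal to 1: 1 + r = 11/6.6 = 1.6667.
So the minimum matching rate is r = 1.6667 − 1 = 0.667.

0.667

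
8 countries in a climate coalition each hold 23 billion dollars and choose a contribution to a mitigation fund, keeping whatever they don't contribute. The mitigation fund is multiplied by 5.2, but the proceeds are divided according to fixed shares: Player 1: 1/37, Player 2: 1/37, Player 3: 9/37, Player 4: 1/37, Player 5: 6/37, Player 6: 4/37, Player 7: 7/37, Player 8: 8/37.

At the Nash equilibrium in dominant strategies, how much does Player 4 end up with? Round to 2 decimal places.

29.46 billion dollars

Each unit j contributes comes back to j as 5.2 × (j's share), so j prefers to contribute only if that share exceeds 1/5.2 = 0.1923; otherwise keeping the unit dominates.
Player 3 and Player 8 are above the threshold, contributing 23 each; the remaining 6 contribute 0. Total contributed: 46.
Player 4 keeps 23 and receives 5.2 × 46 × 1/37 = 6.46 from the mitigation fund, for a payoff of 29.46.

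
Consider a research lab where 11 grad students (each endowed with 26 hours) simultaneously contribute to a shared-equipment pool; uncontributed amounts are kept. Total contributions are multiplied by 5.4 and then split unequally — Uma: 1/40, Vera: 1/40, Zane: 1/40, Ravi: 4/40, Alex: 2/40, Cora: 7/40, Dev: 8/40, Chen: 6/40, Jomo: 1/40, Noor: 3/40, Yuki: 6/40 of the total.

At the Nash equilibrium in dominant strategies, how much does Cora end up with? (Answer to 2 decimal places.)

50.57 hours

Player j's private return per contributed unit is 5.4 × (j's share). Contributing is weakly dominant for j when that share is at least 1/5.4 = 0.1852, and contributing 0 is dominant otherwise.
Only Dev (8/40) clears that bar, contributing 26; the remaining 10 contribute 0. Total contributed: 26.
Cora keeps 26 and receives 5.4 × 26 × 7/40 = 24.57 from the shared-equipment pool, for a payoff of 50.57.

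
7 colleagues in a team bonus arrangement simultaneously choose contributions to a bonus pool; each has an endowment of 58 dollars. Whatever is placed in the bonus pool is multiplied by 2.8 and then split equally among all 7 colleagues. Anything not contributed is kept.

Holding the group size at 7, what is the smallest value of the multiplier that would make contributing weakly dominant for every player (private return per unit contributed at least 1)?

A contributed unit returns (multiplier)/7 to its contributor.
This reaches 1 exactly when the multiplier is 7.

7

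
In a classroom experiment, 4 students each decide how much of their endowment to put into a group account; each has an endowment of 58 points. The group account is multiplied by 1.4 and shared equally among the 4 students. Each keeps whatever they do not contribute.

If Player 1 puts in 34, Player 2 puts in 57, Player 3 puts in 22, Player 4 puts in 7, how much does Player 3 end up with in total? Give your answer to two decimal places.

Total contributed: 34 + 57 + 22 + 7 = 120.
Each receives 1.4 × 120 / 4 = 42.00 from the group account.
Player 3 keeps 58 − 22 = 36, so Player 3's payoff is 36 + 42.00 = 78.00.

78.00 points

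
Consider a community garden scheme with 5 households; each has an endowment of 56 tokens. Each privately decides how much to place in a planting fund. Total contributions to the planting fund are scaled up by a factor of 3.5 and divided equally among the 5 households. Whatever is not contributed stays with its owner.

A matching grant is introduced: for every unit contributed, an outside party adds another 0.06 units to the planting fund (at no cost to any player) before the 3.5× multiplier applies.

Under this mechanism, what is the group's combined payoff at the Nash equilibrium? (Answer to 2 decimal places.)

With the mechanism, a contributed unit returns 3.5 × 1.06 / 5 = 0.7420 per unit of net cost — still below 1 — so contributing 0 remains dominant for every player.
Everyone keeps their endowment and the group total is 5 × 56 = 280.

280.00 tokens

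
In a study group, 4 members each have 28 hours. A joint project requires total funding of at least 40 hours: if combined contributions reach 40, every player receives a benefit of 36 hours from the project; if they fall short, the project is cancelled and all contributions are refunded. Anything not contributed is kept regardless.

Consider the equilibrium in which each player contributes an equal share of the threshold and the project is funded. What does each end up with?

Equal share of the threshold: 40/4 = 10.
At this profile no one gains by cutting their contribution: any cut drops the total below 40, the project is cancelled, contributions are refunded, and the deviator ends with 28, which is less than 28 − 10 + 36 = 54. Contributing more than 10 just wastes the excess. So contributing exactly 10 is a best response.
Each player's payoff: 28 − 10 + 36 = 54.

54 hours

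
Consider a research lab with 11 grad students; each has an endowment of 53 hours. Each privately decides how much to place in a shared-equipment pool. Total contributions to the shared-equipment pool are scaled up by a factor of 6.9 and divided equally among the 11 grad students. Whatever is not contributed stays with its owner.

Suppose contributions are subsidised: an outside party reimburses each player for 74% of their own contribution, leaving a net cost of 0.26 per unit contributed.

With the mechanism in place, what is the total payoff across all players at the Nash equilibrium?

The effective private return per unit is now (6.9/11) / 0.26 = 2.4126 > 1, so every player's dominant strategy flips to full contribution.
So the Nash equilibrium is full contribution by all 11; the group earns 11 × (53 × 0.74 + 6.9 × 53) = 4454.12.

4454.12 hours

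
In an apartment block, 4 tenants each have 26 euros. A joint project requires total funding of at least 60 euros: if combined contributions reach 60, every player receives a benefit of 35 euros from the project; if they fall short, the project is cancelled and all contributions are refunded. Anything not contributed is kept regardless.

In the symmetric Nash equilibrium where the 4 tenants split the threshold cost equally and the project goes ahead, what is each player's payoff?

46 euros

Equal share of the threshold: 60/4 = 15.
At this profile no one gains by cutting their contribution: any cut drops the total below 60, the project is cancelled, contributions are refunded, and the deviator ends with 26, which is less than 26 − 15 + 35 = 46. Contributing more than 15 just wastes the excess. So contributing exactly 15 is a best response.
Each player's payoff: 26 − 15 + 35 = 46.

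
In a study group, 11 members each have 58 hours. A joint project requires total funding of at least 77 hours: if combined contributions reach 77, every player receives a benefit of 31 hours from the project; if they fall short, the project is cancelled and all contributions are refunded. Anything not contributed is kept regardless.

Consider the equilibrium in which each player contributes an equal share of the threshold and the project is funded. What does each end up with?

82 hours

Equal share of the threshold: 77/11 = 7.
At this profile no one gains by cutting their contribution: any cut drops the total below 77, the project is cancelled, contributions are refunded, and the deviator ends with 58, which is less than 58 − 7 + 31 = 82. Contributing more than 7 just wastes the excess. So contributing exactly 7 is a best response.
Each player's payoff: 58 − 7 + 31 = 82.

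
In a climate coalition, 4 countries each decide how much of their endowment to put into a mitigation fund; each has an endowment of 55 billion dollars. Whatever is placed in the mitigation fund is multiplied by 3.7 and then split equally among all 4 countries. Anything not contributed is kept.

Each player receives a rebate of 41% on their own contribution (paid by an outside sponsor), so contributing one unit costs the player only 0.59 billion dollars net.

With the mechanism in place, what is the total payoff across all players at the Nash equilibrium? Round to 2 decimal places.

With the mechanism, a contributed unit returns (3.7/4) / 0.59 = 1.5678 per unit of net cost to the contributor — now above 1 — so contributing fully is weakly dominant for every player.
At the Nash equilibrium everyone contributes 55. Group total payoff = 4 × (55 × 0.41 + 3.7 × 55) = 904.20.

904.20 billion dollars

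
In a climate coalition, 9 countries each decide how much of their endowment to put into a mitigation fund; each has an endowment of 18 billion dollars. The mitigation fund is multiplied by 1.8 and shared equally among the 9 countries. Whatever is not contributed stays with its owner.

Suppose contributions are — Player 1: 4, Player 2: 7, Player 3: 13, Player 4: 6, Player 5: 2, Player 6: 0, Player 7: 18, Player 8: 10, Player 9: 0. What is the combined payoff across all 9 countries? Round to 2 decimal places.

Total contributed: 4 + 7 + 13 + 6 + 2 + 0 + 18 + 10 + 0 = 60; total kept: 9 × 18 − 60 = 102.
The mitigation fund pays out 1.8 × 60 = 108.00 in aggregate.
Group total = 102 + 108.00 = 210.00.

210.00 billion dollars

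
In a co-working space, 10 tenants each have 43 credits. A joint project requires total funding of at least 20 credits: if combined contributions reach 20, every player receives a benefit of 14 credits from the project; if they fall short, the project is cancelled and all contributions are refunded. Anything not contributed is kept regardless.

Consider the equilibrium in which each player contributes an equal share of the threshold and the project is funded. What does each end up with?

55 credits

Equal share of the threshold: 20/10 = 2.
At this profile no one gains by cutting their contribution: any cut drops the total below 20, the project is cancelled, contributions are refunded, and the deviator ends with 43, which is less than 43 − 2 + 14 = 55. Contributing more than 2 just wastes the excess. So contributing exactly 2 is a best response.
Each player's payoff: 43 − 2 + 14 = 55.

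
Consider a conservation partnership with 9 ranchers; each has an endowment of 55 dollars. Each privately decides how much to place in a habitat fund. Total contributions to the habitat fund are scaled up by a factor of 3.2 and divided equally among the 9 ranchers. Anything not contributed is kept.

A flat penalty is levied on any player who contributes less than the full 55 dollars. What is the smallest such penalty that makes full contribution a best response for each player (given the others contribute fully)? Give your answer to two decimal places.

Given the others contribute fully, the best deviation is to contribute 0 (any partial contribution still incurs the fine and gives up units whose private return 0.3556 is below 1).
Deviating from 55 to 0 saves 55 dollars but forfeits the deviator's share of the drop in the habitat fund: 3.2/9 × 55 = 19.56.
So the deviation gain is 55 − 19.56 = 35.44, and the fine must be at least 35.44 dollars to wipe it out.

35.44 dollars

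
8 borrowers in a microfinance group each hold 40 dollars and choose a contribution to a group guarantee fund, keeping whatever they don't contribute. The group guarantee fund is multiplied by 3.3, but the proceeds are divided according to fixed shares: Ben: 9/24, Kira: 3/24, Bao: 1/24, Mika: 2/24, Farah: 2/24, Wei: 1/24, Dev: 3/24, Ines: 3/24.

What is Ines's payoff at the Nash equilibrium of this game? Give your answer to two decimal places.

For player j, contributing a unit is worthwhile iff 3.3 × (j's share) ≥ 1, i.e. iff j's share is at least 0.3030.
The only share above 0.3030 is Ben's 9/24, contributing 40; the remaining 7 contribute 0. Total contributed: 40.
Ines keeps 40 and receives 3.3 × 40 × 3/24 = 16.50 from the group guarantee fund, for a payoff of 56.50.

56.50 dollars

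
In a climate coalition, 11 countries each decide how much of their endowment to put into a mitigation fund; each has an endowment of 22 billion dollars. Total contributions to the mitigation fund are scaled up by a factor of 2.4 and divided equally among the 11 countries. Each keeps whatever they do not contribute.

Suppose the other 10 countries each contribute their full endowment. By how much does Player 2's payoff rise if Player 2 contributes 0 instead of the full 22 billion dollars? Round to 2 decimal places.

Switching from a contribution of 22 to 0 lets Player 2 keep an extra 22 billion dollars, but lowers the mitigation fund by 22, which costs Player 2 their own share of that drop: 2.4/11 × 22 = 4.80.
Net gain = 22 − 4.80 = 17.20. The private return per contributed unit (0.2182) is below 1, so free-riding is indeed the best response regardless of what the others do.

17.20 billion dollars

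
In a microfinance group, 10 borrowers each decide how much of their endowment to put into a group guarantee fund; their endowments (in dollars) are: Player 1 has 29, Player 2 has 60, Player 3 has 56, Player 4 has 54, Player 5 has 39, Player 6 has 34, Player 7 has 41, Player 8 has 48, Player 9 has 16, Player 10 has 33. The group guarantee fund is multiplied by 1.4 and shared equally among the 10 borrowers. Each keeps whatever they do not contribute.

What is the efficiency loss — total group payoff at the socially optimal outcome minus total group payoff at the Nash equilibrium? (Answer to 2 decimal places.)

The private return per contributed unit is 1.4/10 = 0.1400 < 1 for every player regardless of endowment, so the Nash equilibrium is zero contribution and the group total is Σ E_j = 29 + 60 + 56 + 54 + 39 + 34 + 41 + 48 + 16 + 33 = 410.
Each contributed unit returns 1.400 to the group, so the social optimum is full contribution by everyone: group total = 1.400 × 410 = 574.00.
Efficiency loss = (1.400 − 1) × 410 = 164.00.

164.00 dollars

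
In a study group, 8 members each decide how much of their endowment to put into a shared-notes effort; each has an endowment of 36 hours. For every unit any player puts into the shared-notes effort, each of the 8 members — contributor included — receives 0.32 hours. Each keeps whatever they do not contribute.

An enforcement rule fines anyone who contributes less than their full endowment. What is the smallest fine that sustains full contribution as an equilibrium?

24.48 hours

Given the others contribute fully, the best deviation is to contribute 0 (any partial contribution still incurs the fine and gives up units whose private return 0.32 is below 1).
Deviating from 36 to 0 saves 36 hours but forfeits the deviator's share of the drop in the shared-notes effort: 0.32 × 36 = 11.52.
So the deviation gain is 36 − 11.52 = 24.48, and the fine must be at least 24.48 hours to wipe it out.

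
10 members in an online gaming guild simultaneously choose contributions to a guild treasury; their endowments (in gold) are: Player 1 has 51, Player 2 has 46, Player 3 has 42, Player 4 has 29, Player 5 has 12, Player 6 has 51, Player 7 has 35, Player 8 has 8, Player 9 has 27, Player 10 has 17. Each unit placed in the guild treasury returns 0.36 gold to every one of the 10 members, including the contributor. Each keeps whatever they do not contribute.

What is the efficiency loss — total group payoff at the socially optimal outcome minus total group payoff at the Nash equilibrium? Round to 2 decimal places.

The private return per contributed unit is 0.36 < 1 for everyone, so the Nash equilibrium is zero contribution and the group total is Σ E_j = 51 + 46 + 42 + 29 + 12 + 51 + 35 + 8 + 27 + 17 = 318.
Each contributed unit returns 3.600 to the group, so the social optimum is full contribution by everyone: group total = 3.600 × 318 = 1144.80.
Efficiency loss = (3.600 − 1) × 318 = 826.80.

826.80 gold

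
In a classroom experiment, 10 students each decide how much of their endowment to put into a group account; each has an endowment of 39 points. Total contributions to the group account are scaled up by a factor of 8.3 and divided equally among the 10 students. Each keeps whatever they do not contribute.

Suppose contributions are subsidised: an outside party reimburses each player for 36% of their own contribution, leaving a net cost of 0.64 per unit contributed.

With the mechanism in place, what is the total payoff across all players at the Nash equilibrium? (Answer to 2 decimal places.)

The effective private return per unit is now (8.3/10) / 0.64 = 1.2969 > 1, so every player's dominant strategy flips to full contribution.
So the Nash equilibrium is full contribution by all 10; the group earns 10 × (39 × 0.36 + 8.3 × 39) = 3377.40.

3377.40 points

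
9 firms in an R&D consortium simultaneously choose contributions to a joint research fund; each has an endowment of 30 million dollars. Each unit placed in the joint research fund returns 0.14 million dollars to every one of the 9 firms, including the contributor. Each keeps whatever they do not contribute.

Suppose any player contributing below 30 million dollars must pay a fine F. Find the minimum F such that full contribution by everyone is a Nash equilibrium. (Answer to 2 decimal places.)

25.80 million dollars

Given the others contribute fully, the best deviation is to contribute 0 (any partial contribution still incurs the fine and gives up units whose private return 0.14 is below 1).
Deviating from 30 to 0 saves 30 million dollars but forfeits the deviator's share of the drop in the joint research fund: 0.14 × 30 = 4.20.
So the deviation gain is 30 − 4.20 = 25.80, and the fine must be at least 25.80 million dollars to wipe it out.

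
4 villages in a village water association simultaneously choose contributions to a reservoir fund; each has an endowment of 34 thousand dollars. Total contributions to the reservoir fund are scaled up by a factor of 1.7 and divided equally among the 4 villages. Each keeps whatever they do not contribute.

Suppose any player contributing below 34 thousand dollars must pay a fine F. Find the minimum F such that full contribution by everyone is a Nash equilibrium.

19.55 thousand dollars

Given the others contribute fully, the best deviation is to contribute 0 (any partial contribution still incurs the fine and gives up units whose private return 0.4250 is below 1).
Deviating from 34 to 0 saves 34 thousand dollars but forfeits the deviator's share of the drop in the reservoir fund: 1.7/4 × 34 = 14.45.
So the deviation gain is 34 − 14.45 = 19.55, and the fine must be at least 19.55 thousand dollars to wipe it out.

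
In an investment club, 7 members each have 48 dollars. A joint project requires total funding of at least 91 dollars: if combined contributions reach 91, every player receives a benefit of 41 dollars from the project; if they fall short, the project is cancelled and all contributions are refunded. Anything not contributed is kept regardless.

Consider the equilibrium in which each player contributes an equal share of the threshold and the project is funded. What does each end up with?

76 dollars

Equal share of the threshold: 91/7 = 13.
At this profile no one gains by cutting their contribution: any cut drops the total below 91, the project is cancelled, contributions are refunded, and the deviator ends with 48, which is less than 48 − 13 + 41 = 76. Contributing more than 13 just wastes the excess. So contributing exactly 13 is a best response.
Each player's payoff: 48 − 13 + 41 = 76.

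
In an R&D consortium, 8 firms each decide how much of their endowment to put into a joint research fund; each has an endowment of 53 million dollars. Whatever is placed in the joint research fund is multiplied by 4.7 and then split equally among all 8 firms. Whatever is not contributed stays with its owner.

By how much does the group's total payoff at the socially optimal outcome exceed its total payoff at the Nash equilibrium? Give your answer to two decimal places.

1568.80 million dollars

Each contributed unit returns 4.7/8 = 0.5875 to its contributor — below 1 — so contributing 0 is dominant for every player. At the Nash equilibrium everyone keeps their 53, and the group total is 8 × 53 = 424.
Each contributed unit returns 4.700 to the group as a whole (0.5875 to each of 8 players), which exceeds 1, so the social optimum is full contribution: group total = 4.700 × 424 = 1992.80.
Efficiency loss = 1992.80 − 424 = 1568.80.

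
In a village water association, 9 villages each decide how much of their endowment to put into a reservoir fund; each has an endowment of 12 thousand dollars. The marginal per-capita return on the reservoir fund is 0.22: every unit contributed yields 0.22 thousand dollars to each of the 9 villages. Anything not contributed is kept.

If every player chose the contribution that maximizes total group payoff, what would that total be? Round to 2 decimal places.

Each contributed unit returns 1.980 to the group as a whole (0.22 to each of 9 players), which exceeds 1, so the social optimum is full contribution: group total = 1.980 × 108 = 213.84.

213.84 thousand dollars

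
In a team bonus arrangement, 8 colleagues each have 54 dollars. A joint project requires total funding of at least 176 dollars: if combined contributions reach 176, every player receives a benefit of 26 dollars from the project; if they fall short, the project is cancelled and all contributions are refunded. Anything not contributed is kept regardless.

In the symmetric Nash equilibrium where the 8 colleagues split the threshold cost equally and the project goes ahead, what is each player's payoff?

58 dollars

Equal share of the threshold: 176/8 = 22.
At this profile no one gains by cutting their contribution: any cut drops the total below 176, the project is cancelled, contributions are refunded, and the deviator ends with 54, which is less than 54 − 22 + 26 = 58. Contributing more than 22 just wastes the excess. So contributing exactly 22 is a best response.
Each player's payoff: 54 − 22 + 26 = 58.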